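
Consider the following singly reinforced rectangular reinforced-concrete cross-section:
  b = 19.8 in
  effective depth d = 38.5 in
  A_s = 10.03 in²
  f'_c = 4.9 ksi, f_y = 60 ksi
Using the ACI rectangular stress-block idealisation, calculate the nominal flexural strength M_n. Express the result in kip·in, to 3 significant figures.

T = A_s f_y = 10.03 × 60 = 601.8 kips.
a = T/(0.85 f'_c b) = 601.8/(0.85 × 4.9 × 19.8) = 7.297 in.
M_n = T(d − a/2) = 601.8 × (38.5 − 3.6485) = 20973.6 kip·in.

M_n ≈ 21000 kip·in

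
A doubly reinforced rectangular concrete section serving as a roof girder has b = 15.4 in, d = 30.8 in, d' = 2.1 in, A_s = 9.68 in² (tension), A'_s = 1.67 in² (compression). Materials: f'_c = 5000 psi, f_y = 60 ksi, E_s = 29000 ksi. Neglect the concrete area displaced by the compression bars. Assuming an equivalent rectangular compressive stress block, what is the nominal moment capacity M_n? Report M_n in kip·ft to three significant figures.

M_n ≈ 1330 kip·ft

Assume both steels yield.
a = (A_s − A'_s) f_y/(0.85 f'_c b) = (9.68 − 1.67) × 60/(0.85 × 5 × 15.4) = 7.343 in.
c = a/β₁ = 7.343/0.8 = 9.179 in; ε'_s = 0.003(c − d')/c = 0.0023 ≥ ε_y = 0.0021, so the compression steel yields.
M_n = (A_s − A'_s) f_y (d − a/2) + A'_s f_y (d − d') = 480.6 × (30.8 − 3.6715) + 100.2 × (30.8 − 2.1) = 13038.0 + 2875.7 = 15913.7 kip·in = 15913.7/12 = 1326.14 kip·ft.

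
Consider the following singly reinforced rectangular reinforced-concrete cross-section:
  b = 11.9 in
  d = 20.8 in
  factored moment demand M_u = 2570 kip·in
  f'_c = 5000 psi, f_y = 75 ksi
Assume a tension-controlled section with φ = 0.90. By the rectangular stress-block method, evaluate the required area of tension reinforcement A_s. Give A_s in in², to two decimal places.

M_n = M_u/φ = 2570/0.90 = 2855.56 kip·in.
From M_n = 0.85 f'_c a b (d − a/2):
a = d − √(d² − 2M_n/(0.85 f'_c b)) = 20.8 − √(20.8² − 2 × 2855.56/(0.85 × 5 × 11.9)) = 2.919 in.
A_s = 0.85 f'_c a b / f_y = 0.85 × 5 × 2.919 × 11.9 / 75 = 1.968 in².

A_s ≈ 1.97 in²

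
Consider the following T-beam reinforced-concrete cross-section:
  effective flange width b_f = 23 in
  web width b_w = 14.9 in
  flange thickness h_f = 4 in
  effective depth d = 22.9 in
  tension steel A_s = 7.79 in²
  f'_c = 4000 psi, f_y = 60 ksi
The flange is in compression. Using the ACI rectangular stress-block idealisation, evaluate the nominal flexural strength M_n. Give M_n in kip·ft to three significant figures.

M_n ≈ 769 kip·ft

Tension: T = A_s f_y = 7.79 × 60 = 467.4 kips.
Try a within the flange: a = T/(0.85 f'_c b_f) = 467.4/(0.85 × 4 × 23) = 5.977 in.
a = 5.977 > h_f = 4 in: the block extends into the web. Split into flange-overhang and web parts.
C_f = 0.85 f'_c (b_f − b_w) h_f = 0.85 × 4 × (23 − 14.9) × 4 = 110.2 kips.
Remaining web compression depth: a_w = (T − C_f)/(0.85 f'_c b_w) = (467.4 − 110.2)/(0.85 × 4 × 14.9) = 7.051 in.
M_n = C_f(d − h_f/2) + (T − C_f)(d − a_w/2) = 110.2 × (22.9 − 2) + 357.2 × (22.9 − 3.5255) = 2303.2 + 6920.6 = 9223.8 kip·in.
M_n = 9223.8/12 = 768.65 kip·ft.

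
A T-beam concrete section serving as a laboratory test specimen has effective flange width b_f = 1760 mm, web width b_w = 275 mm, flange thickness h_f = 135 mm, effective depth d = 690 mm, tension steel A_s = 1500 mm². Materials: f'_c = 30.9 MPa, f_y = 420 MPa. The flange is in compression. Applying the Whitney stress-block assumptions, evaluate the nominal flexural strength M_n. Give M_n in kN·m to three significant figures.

Tension: T = A_s f_y = 1500 × 420 = 630000 N.
Try a within the flange: a = T/(0.85 f'_c b_f) = 630000/(0.85 × 30.9 × 1760) = 13.63 mm.
Since a = 13.63 ≤ h_f = 135 mm, the stress block lies entirely in the flange; analyse as a rectangular beam of width b_f.
M_n = T(d − a/2) = 630000 × (690 − 6.815) = 430.41 × 10⁶ N·mm.
M_n = 430.41 kN·m.

M_n ≈ 430 kN·m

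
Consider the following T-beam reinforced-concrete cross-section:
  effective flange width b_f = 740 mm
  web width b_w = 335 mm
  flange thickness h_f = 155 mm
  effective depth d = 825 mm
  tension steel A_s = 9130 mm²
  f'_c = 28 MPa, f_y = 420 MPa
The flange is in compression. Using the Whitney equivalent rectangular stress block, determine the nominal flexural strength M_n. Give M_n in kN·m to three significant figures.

M_n ≈ 2700 kN·m

Tension: T = A_s f_y = 9130 × 420 = 3834600 N.
Try a within the flange: a = T/(0.85 f'_c b_f) = 3834600/(0.85 × 28 × 740) = 217.73 mm.
a = 217.73 > h_f = 155 mm: the block extends into the web. Split into flange-overhang and web parts.
C_f = 0.85 f'_c (b_f − b_w) h_f = 0.85 × 28 × (740 − 335) × 155 = 1494045 N.
Remaining web compression depth: a_w = (T − C_f)/(0.85 f'_c b_w) = (3834600 − 1494045)/(0.85 × 28 × 335) = 293.56 mm.
M_n = C_f(d − h_f/2) + (T − C_f)(d − a_w/2) = 1494045 × (825 − 77.5) + 2340555 × (825 − 146.78) = 1116.80 + 1587.41 = 2704.21 × 10⁶ N·mm.
M_n = 2704.21 kN·m.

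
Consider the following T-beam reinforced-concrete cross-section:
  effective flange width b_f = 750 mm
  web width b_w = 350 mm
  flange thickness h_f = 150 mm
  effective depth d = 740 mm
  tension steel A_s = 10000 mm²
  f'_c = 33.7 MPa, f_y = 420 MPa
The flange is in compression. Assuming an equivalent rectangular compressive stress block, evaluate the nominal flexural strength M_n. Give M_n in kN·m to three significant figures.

M_n ≈ 2670 kN·m

Tension: T = A_s f_y = 10000 × 420 = 4200000 N.
Try a within the flange: a = T/(0.85 f'_c b_f) = 4200000/(0.85 × 33.7 × 750) = 195.50 mm.
a = 195.50 > h_f = 150 mm: the block extends into the web. Split into flange-overhang and web parts.
C_f = 0.85 f'_c (b_f − b_w) h_f = 0.85 × 33.7 × (750 − 350) × 150 = 1718700 N.
Remaining web compression depth: a_w = (T − C_f)/(0.85 f'_c b_w) = (4200000 − 1718700)/(0.85 × 33.7 × 350) = 247.49 mm.
M_n = C_f(d − h_f/2) + (T − C_f)(d − a_w/2) = 1718700 × (740 − 75) + 2481300 × (740 − 123.745) = 1142.94 + 1529.11 = 2672.05 × 10⁶ N·mm.
M_n = 2672.05 kN·m.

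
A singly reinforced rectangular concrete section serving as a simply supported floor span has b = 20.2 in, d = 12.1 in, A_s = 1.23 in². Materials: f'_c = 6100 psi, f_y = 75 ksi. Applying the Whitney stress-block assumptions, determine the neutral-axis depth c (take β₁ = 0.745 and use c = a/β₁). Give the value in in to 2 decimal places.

c ≈ 1.18 in

T = A_s f_y = 1.23 × 75 = 92.25 kips.
a = T/(0.85 f'_c b) = 92.25/(0.85 × 6.1 × 20.2) = 0.8808 in.
With β₁ = 0.745, c = a/β₁ = 0.8808/0.745 = 1.18 in.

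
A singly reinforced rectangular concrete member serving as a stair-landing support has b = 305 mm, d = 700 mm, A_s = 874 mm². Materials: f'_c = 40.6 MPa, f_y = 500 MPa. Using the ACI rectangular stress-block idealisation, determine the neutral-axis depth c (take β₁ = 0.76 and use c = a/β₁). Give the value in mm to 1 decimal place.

c ≈ 54.6 mm

T = A_s f_y = 874 × 500 = 437000 N = 437 kN.
Setting C = 0.85 f'_c a b equal to T: a = 437000/(0.85 × 40.6 × 305) = 41.518 mm.
With β₁ = 0.76, c = a/β₁ = 41.518/0.76 = 54.6 mm.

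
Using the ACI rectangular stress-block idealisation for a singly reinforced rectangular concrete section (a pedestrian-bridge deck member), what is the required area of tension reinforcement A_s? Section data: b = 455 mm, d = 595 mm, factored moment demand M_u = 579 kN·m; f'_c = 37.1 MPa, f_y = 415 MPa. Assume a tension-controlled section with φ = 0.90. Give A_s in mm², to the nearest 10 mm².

A_s ≈ 2800 mm²

M_n = M_u/φ = 579/0.90 = 643.333 kN·m.
With M_n = 0.85 f'_c a b (d − a/2), solve the quadratic for a:
a = d − √(d² − 2M_n/(0.85 f'_c b)) = 595 − √(595² − 2 × 643.333×10⁶/(0.85 × 37.1 × 455)) = 80.85 mm.
A_s = 0.85 f'_c a b / f_y = 0.85 × 37.1 × 80.85 × 455 / 415 = 2795.3 mm².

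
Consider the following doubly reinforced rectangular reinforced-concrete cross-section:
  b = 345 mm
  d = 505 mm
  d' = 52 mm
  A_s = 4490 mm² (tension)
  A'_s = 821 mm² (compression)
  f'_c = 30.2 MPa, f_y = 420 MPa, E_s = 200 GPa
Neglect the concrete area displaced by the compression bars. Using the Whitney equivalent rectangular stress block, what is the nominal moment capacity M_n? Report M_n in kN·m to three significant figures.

Assume both tension and compression steel yield.
Net tension couple steel: A_s − A'_s = 3669 mm².
a = (A_s − A'_s) f_y / (0.85 f'_c b) = 1540980/(0.85 × 30.2 × 345) = 174.00 mm.
c = a/β₁ = 174.00/0.834 = 208.63 mm; ε'_s = 0.003(c − d')/c = 0.0023 ≥ f_y/E_s = 0.0021, so compression steel does yield.
M_n = (A_s − A'_s) f_y (d − a/2) + A'_s f_y (d − d') = [1540980 × (505 − 87) + 344820 × (505 − 52)] × 10⁻⁶ = 644.13 + 156.20 = 800.33 kN·m.

M_n ≈ 800 kN·m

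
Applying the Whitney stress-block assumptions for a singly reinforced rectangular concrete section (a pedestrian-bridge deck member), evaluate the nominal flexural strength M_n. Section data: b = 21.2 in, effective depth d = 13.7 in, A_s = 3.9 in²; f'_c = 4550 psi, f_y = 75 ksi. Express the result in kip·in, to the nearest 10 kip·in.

T = A_s f_y = 3.9 × 75 = 292.5 kips.
a = T/(0.85 f'_c b) = 292.5/(0.85 × 4.55 × 21.2) = 3.567 in.
M_n = T(d − a/2) = 292.5 × (13.7 − 1.7835) = 3485.6 kip·in.

M_n ≈ 3490 kip·in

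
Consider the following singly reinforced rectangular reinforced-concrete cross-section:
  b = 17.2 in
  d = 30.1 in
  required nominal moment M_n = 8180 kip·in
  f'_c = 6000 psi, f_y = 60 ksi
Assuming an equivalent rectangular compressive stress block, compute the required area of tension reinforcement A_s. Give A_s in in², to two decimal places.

A_s ≈ 4.79 in²

From M_n = 0.85 f'_c a b (d − a/2):
a = d − √(d² − 2M_n/(0.85 f'_c b)) = 30.1 − √(30.1² − 2 × 8180/(0.85 × 6 × 17.2)) = 3.276 in.
A_s = 0.85 f'_c a b / f_y = 0.85 × 6 × 3.276 × 17.2 / 60 = 4.790 in².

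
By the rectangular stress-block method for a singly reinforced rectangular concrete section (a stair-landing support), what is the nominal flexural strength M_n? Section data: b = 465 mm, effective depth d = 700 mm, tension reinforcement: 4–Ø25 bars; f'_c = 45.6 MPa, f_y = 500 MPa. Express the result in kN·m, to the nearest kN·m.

A_s = 4 × 491 = 1964 mm².
T = A_s f_y = 1964 × 500 = 982000 N = 982 kN.
From C = T: a = T/(0.85 f'_c b) = 982000/(0.85 × 45.6 × 465) = 54.48 mm.
M_n = T(d − a/2) = 982 kN × (700 − 27.24) mm = 660.65 kN·m.

M_n ≈ 661 kN·m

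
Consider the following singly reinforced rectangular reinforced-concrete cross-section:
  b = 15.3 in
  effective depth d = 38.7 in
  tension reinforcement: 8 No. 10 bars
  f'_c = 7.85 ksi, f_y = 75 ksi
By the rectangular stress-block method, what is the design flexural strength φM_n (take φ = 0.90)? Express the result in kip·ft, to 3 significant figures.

φM_n ≈ 2000 kip·ft

A_s = 8 × 1.27 = 10.16 in².
T = A_s f_y = 10.16 × 75 = 762 kips.
a = T/(0.85 f'_c b) = 762/(0.85 × 7.85 × 15.3) = 7.464 in.
M_n = T(d − a/2) = 762 × (38.7 − 3.732) = 26645.6 kip·in = 26645.6/12 = 2220.47 kip·ft.
φM_n = 0.90 × 2220.47 = 1998.42 kip·ft.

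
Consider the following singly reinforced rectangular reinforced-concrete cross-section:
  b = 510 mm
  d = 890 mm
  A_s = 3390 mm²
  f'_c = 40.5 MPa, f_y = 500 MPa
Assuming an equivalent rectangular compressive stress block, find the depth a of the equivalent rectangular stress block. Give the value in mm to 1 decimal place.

T = A_s f_y = 3390 × 500 = 1695000 N = 1695 kN.
Setting C = 0.85 f'_c a b equal to T: a = 1695000/(0.85 × 40.5 × 510) = 96.5 mm.

a ≈ 96.5 mm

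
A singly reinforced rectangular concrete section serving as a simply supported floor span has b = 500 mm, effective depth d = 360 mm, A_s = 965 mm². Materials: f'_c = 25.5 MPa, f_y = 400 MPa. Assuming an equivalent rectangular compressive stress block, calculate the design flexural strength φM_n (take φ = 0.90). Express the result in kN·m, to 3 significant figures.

T = A_s f_y = 965 × 400 = 386000 N = 386 kN.
From C = T: a = T/(0.85 f'_c b) = 386000/(0.85 × 25.5 × 500) = 35.62 mm.
M_n = T(d − a/2) = 386 kN × (360 − 17.81) mm = 132.09 kN·m.
φM_n = 0.90 × 132.09 = 118.88 kN·m.

φM_n ≈ 119 kN·m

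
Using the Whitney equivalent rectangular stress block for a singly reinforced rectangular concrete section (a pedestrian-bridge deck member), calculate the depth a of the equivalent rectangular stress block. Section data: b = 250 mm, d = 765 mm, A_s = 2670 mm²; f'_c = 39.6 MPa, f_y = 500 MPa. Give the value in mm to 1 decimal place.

a ≈ 158.6 mm

T = A_s f_y = 2670 × 500 = 1335000 N = 1335 kN.
Setting C = 0.85 f'_c a b equal to T: a = 1335000/(0.85 × 39.6 × 250) = 158.6 mm.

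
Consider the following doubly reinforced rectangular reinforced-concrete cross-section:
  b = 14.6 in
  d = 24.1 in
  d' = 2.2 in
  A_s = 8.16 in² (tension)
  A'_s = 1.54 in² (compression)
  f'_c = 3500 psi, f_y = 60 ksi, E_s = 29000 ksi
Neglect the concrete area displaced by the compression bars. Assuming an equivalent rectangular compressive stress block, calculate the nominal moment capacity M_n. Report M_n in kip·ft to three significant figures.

M_n ≈ 815 kip·ft

Assume both steels yield.
a = (A_s − A'_s) f_y/(0.85 f'_c b) = (8.16 − 1.54) × 60/(0.85 × 3.5 × 14.6) = 9.145 in.
c = a/β₁ = 9.145/0.85 = 10.759 in; ε'_s = 0.003(c − d')/c = 0.0024 ≥ ε_y = 0.0021, so the compression steel yields.
M_n = (A_s − A'_s) f_y (d − a/2) + A'_s f_y (d − d') = 397.2 × (24.1 − 4.5725) + 92.4 × (24.1 − 2.2) = 7756.3 + 2023.6 = 9779.9 kip·in = 9779.9/12 = 814.99 kip·ft.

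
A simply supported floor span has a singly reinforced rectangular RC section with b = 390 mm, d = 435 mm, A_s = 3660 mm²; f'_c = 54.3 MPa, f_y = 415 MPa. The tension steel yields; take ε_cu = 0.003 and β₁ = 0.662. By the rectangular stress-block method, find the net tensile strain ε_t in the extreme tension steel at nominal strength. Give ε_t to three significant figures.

ε_t ≈ 0.00724

a = A_s f_y/(0.85 f'_c b) = 84.38 mm.
β₁ = 0.662, so c = a/β₁ = 84.38/0.662 = 127.46 mm.
From the linear strain diagram with ε_cu = 0.003: ε_t = 0.003 (d − c)/c = 0.003 × (435 − 127.46)/127.46 = 0.00724.
Since ε_t ≥ 0.005, the section is tension-controlled.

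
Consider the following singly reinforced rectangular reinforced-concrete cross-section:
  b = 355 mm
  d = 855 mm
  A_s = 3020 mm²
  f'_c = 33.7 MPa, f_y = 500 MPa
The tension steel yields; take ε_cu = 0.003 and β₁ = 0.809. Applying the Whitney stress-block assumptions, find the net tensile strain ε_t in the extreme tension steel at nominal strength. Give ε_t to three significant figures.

ε_t ≈ 0.0110

a = A_s f_y/(0.85 f'_c b) = 148.49 mm.
β₁ = 0.809, so c = a/β₁ = 148.49/0.809 = 183.55 mm.
From the linear strain diagram with ε_cu = 0.003: ε_t = 0.003 (d − c)/c = 0.003 × (855 − 183.55)/183.55 = 0.0110.
Since ε_t ≥ 0.005, the section is tension-controlled.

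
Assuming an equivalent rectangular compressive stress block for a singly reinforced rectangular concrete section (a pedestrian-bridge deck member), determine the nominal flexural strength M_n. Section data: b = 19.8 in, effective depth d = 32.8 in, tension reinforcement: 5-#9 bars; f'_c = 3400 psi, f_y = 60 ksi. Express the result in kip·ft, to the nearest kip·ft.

A_s = 5 × 1 = 5 in².
T = A_s f_y = 5 × 60 = 300 kips.
a = T/(0.85 f'_c b) = 300/(0.85 × 3.4 × 19.8) = 5.243 in.
M_n = T(d − a/2) = 300 × (32.8 − 2.6215) = 9053.6 kip·in = 9053.6/12 = 754.47 kip·ft.

M_n ≈ 754 kip·ft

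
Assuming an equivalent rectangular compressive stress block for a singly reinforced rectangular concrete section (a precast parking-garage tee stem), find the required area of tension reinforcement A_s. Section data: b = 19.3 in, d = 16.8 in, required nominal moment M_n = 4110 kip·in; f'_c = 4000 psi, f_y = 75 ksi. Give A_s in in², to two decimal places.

A_s ≈ 3.74 in²

From M_n = 0.85 f'_c a b (d − a/2):
a = d − √(d² − 2M_n/(0.85 f'_c b)) = 16.8 − √(16.8² − 2 × 4110/(0.85 × 4 × 19.3)) = 4.271 in.
A_s = 0.85 f'_c a b / f_y = 0.85 × 4 × 4.271 × 19.3 / 75 = 3.737 in².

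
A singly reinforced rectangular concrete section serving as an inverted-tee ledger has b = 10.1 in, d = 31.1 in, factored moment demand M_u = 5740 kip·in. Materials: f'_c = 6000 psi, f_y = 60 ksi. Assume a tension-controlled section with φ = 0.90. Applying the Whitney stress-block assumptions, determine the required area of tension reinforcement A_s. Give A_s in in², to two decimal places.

M_n = M_u/φ = 5740/0.90 = 6377.78 kip·in.
From M_n = 0.85 f'_c a b (d − a/2):
a = d − √(d² − 2M_n/(0.85 f'_c b)) = 31.1 − √(31.1² − 2 × 6377.78/(0.85 × 6 × 10.1)) = 4.275 in.
A_s = 0.85 f'_c a b / f_y = 0.85 × 6 × 4.275 × 10.1 / 60 = 3.670 in².

A_s ≈ 3.67 in²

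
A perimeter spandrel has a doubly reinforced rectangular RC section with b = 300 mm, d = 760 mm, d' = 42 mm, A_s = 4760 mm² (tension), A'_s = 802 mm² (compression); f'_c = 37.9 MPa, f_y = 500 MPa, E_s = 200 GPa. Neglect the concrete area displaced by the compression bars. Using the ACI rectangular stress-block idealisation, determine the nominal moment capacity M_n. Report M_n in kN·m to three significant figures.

M_n ≈ 1590 kN·m

Assume both tension and compression steel yield.
Net tension couple steel: A_s − A'_s = 3958 mm².
a = (A_s − A'_s) f_y / (0.85 f'_c b) = 1979000/(0.85 × 37.9 × 300) = 204.77 mm.
c = a/β₁ = 204.77/0.779 = 262.86 mm; ε'_s = 0.003(c − d')/c = 0.0025 ≥ f_y/E_s = 0.0025, so compression steel does yield.
M_n = (A_s − A'_s) f_y (d − a/2) + A'_s f_y (d − d') = [1979000 × (760 − 102.385) + 401000 × (760 − 42)] × 10⁻⁶ = 1301.42 + 287.92 = 1589.34 kN·m.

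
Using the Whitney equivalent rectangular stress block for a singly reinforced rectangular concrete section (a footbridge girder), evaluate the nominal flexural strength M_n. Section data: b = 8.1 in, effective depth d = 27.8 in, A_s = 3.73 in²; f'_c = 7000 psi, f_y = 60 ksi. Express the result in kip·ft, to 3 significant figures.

T = A_s f_y = 3.73 × 60 = 223.8 kips.
a = T/(0.85 f'_c b) = 223.8/(0.85 × 7 × 8.1) = 4.644 in.
M_n = T(d − a/2) = 223.8 × (27.8 − 2.322) = 5702.0 kip·in = 5702.0/12 = 475.17 kip·ft.

M_n ≈ 475 kip·ft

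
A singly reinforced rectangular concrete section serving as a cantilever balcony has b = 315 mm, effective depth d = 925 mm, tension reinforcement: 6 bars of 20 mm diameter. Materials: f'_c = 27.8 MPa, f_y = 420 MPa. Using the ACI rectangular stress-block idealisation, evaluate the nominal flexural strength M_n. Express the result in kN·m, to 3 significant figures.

M_n ≈ 690 kN·m

A_s = 6 × 314 = 1884 mm².
T = A_s f_y = 1884 × 420 = 791280 N = 791.28 kN.
From C = T: a = T/(0.85 f'_c b) = 791280/(0.85 × 27.8 × 315) = 106.31 mm.
M_n = T(d − a/2) = 791.28 kN × (925 − 53.155) mm = 689.87 kN·m.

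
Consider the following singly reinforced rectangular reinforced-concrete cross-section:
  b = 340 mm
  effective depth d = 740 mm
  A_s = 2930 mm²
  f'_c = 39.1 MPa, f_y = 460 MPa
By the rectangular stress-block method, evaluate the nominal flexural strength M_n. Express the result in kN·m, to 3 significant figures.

T = A_s f_y = 2930 × 460 = 1347800 N = 1347.8 kN.
From C = T: a = T/(0.85 f'_c b) = 1347800/(0.85 × 39.1 × 340) = 119.28 mm.
M_n = T(d − a/2) = 1347.8 kN × (740 − 59.64) mm = 916.99 kN·m.

M_n ≈ 917 kN·m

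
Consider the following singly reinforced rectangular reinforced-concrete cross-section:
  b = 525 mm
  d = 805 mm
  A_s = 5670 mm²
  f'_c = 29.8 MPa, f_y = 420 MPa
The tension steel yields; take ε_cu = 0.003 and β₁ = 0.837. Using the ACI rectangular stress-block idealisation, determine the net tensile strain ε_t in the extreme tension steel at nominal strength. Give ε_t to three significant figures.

ε_t ≈ 0.00829

a = A_s f_y/(0.85 f'_c b) = 179.08 mm.
β₁ = 0.837, so c = a/β₁ = 179.08/0.837 = 213.95 mm.
From the linear strain diagram with ε_cu = 0.003: ε_t = 0.003 (d − c)/c = 0.003 × (805 − 213.95)/213.95 = 0.00829.
Since ε_t ≥ 0.005, the section is tension-controlled.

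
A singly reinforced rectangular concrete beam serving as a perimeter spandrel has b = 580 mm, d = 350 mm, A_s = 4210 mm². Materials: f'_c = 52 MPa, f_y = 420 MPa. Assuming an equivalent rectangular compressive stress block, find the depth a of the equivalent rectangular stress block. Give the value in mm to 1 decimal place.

a ≈ 69.0 mm

T = A_s f_y = 4210 × 420 = 1768200 N = 1768.2 kN.
Setting C = 0.85 f'_c a b equal to T: a = 1768200/(0.85 × 52 × 580) = 69.0 mm.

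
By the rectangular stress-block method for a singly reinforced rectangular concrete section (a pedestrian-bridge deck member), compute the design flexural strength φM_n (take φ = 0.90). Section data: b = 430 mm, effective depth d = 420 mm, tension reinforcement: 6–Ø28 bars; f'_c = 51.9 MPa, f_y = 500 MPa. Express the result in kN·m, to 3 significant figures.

A_s = 6 × 616 = 3696 mm².
T = A_s f_y = 3696 × 500 = 1848000 N = 1848 kN.
From C = T: a = T/(0.85 f'_c b) = 1848000/(0.85 × 51.9 × 430) = 97.42 mm.
M_n = T(d − a/2) = 1848 kN × (420 − 48.71) mm = 686.14 kN·m.
φM_n = 0.90 × 686.14 = 617.53 kN·m.

φM_n ≈ 618 kN·m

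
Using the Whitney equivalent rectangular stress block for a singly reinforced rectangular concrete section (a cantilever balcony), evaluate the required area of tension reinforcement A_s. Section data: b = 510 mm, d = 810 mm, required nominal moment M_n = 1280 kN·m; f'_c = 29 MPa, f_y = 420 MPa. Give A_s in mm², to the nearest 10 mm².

With M_n = 0.85 f'_c a b (d − a/2), solve the quadratic for a:
a = d − √(d² − 2M_n/(0.85 f'_c b)) = 810 − √(810² − 2 × 1280×10⁶/(0.85 × 29 × 510)) = 137.34 mm.
A_s = 0.85 f'_c a b / f_y = 0.85 × 29 × 137.34 × 510 / 420 = 4110.9 mm².

A_s ≈ 4110 mm²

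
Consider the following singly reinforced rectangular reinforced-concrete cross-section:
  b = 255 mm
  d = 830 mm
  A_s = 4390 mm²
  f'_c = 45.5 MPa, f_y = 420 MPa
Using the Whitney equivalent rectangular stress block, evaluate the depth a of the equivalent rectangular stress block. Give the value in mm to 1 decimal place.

a ≈ 187.0 mm

T = A_s f_y = 4390 × 420 = 1843800 N = 1843.8 kN.
Setting C = 0.85 f'_c a b equal to T: a = 1843800/(0.85 × 45.5 × 255) = 187.0 mm.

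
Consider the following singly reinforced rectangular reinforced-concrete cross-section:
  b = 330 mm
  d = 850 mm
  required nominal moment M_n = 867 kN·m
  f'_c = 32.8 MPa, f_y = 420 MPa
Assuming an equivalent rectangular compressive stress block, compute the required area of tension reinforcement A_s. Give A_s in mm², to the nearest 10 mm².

A_s ≈ 2610 mm²

With M_n = 0.85 f'_c a b (d − a/2), solve the quadratic for a:
a = d − √(d² − 2M_n/(0.85 f'_c b)) = 850 − √(850² − 2 × 867×10⁶/(0.85 × 32.8 × 330)) = 119.23 mm.
A_s = 0.85 f'_c a b / f_y = 0.85 × 32.8 × 119.23 × 330 / 420 = 2611.8 mm².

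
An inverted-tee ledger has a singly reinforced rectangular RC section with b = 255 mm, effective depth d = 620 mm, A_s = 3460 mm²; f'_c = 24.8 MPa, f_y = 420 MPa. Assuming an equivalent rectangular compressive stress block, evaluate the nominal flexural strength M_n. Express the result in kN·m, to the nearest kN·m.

M_n ≈ 705 kN·m

T = A_s f_y = 3460 × 420 = 1453200 N = 1453.2 kN.
From C = T: a = T/(0.85 f'_c b) = 1453200/(0.85 × 24.8 × 255) = 270.34 mm.
M_n = T(d − a/2) = 1453.2 kN × (620 − 135.17) mm = 704.55 kN·m.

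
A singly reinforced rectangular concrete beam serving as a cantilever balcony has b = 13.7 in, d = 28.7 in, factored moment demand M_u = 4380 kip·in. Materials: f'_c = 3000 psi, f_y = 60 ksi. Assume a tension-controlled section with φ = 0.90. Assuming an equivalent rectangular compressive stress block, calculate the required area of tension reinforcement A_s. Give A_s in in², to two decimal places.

M_n = M_u/φ = 4380/0.90 = 4866.67 kip·in.
From M_n = 0.85 f'_c a b (d − a/2):
a = d − √(d² − 2M_n/(0.85 f'_c b)) = 28.7 − √(28.7² − 2 × 4866.67/(0.85 × 3 × 13.7)) = 5.353 in.
A_s = 0.85 f'_c a b / f_y = 0.85 × 3 × 5.353 × 13.7 / 60 = 3.117 in².

A_s ≈ 3.12 in²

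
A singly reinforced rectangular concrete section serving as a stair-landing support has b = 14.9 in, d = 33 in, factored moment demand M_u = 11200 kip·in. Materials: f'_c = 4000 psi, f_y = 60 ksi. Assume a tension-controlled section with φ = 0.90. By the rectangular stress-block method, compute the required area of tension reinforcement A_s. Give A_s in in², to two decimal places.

A_s ≈ 7.22 in²

M_n = M_u/φ = 11200/0.90 = 12444.4 kip·in.
From M_n = 0.85 f'_c a b (d − a/2):
a = d − √(d² − 2M_n/(0.85 f'_c b)) = 33 − √(33² − 2 × 12444.4/(0.85 × 4 × 14.9)) = 8.552 in.
A_s = 0.85 f'_c a b / f_y = 0.85 × 4 × 8.552 × 14.9 / 60 = 7.221 in².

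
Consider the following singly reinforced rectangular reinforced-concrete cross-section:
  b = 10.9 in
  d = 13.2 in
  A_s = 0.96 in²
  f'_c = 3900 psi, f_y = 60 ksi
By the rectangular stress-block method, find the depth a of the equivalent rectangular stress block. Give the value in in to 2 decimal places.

T = A_s f_y = 0.96 × 60 = 57.6 kips.
a = T/(0.85 f'_c b) = 57.6/(0.85 × 3.9 × 10.9) = 1.59 in.

a ≈ 1.59 in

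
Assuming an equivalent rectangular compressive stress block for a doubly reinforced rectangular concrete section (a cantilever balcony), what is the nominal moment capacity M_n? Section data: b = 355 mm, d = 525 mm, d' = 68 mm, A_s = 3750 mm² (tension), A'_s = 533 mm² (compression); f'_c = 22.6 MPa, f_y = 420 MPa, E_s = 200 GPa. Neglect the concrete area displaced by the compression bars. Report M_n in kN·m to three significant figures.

M_n ≈ 678 kN·m

Assume both tension and compression steel yield.
Net tension couple steel: A_s − A'_s = 3217 mm².
a = (A_s − A'_s) f_y / (0.85 f'_c b) = 1351140/(0.85 × 22.6 × 355) = 198.13 mm.
c = a/β₁ = 198.13/0.85 = 233.09 mm; ε'_s = 0.003(c − d')/c = 0.0021 ≥ f_y/E_s = 0.0021, so compression steel does yield.
M_n = (A_s − A'_s) f_y (d − a/2) + A'_s f_y (d − d') = [1351140 × (525 − 99.065) + 223860 × (525 − 68)] × 10⁻⁶ = 575.50 + 102.30 = 677.80 kN·m.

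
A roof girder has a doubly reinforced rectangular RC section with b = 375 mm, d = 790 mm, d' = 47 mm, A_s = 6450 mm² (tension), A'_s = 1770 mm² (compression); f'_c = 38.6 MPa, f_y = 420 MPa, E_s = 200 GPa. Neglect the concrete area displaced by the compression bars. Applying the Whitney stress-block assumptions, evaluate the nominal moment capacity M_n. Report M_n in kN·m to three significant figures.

Assume both tension and compression steel yield.
Net tension couple steel: A_s − A'_s = 4680 mm².
a = (A_s − A'_s) f_y / (0.85 f'_c b) = 1965600/(0.85 × 38.6 × 375) = 159.76 mm.
c = a/β₁ = 159.76/0.774 = 206.41 mm; ε'_s = 0.003(c − d')/c = 0.0023 ≥ f_y/E_s = 0.0021, so compression steel does yield.
M_n = (A_s − A'_s) f_y (d − a/2) + A'_s f_y (d − d') = [1965600 × (790 − 79.88) + 743400 × (790 − 47)] × 10⁻⁶ = 1395.81 + 552.35 = 1948.16 kN·m.

M_n ≈ 1950 kN·m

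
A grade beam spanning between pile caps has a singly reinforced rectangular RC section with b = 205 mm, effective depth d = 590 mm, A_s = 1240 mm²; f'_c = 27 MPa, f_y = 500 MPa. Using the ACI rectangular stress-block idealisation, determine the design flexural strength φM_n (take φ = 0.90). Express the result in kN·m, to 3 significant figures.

T = A_s f_y = 1240 × 500 = 620000 N = 620 kN.
From C = T: a = T/(0.85 f'_c b) = 620000/(0.85 × 27 × 205) = 131.78 mm.
M_n = T(d − a/2) = 620 kN × (590 − 65.89) mm = 324.95 kN·m.
φM_n = 0.90 × 324.95 = 292.46 kN·m.

φM_n ≈ 292 kN·m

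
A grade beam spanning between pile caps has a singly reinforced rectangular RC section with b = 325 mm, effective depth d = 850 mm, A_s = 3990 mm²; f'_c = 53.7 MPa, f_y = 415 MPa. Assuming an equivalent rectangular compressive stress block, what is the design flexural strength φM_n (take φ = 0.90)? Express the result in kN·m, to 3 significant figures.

φM_n ≈ 1180 kN·m

T = A_s f_y = 3990 × 415 = 1655850 N = 1655.85 kN.
From C = T: a = T/(0.85 f'_c b) = 1655850/(0.85 × 53.7 × 325) = 111.62 mm.
M_n = T(d − a/2) = 1655.85 kN × (850 − 55.81) mm = 1315.06 kN·m.
φM_n = 0.90 × 1315.06 = 1183.55 kN·m.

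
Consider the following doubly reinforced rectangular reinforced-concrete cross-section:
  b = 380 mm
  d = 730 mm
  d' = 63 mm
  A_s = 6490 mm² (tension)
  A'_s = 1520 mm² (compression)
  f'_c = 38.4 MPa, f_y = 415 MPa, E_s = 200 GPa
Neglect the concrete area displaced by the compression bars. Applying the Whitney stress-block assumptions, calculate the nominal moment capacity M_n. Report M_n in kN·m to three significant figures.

Assume both tension and compression steel yield.
Net tension couple steel: A_s − A'_s = 4970 mm².
a = (A_s − A'_s) f_y / (0.85 f'_c b) = 2062550/(0.85 × 38.4 × 380) = 166.29 mm.
c = a/β₁ = 166.29/0.776 = 214.29 mm; ε'_s = 0.003(c − d')/c = 0.0021 ≥ f_y/E_s = 0.0021, so compression steel does yield.
M_n = (A_s − A'_s) f_y (d − a/2) + A'_s f_y (d − d') = [2062550 × (730 − 83.145) + 630800 × (730 − 63)] × 10⁻⁶ = 1334.17 + 420.74 = 1754.91 kN·m.

M_n ≈ 1750 kN·m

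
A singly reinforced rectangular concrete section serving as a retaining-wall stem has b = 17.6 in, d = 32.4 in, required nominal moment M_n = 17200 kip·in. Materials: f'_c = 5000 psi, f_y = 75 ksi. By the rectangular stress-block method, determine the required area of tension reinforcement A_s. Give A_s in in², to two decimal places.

From M_n = 0.85 f'_c a b (d − a/2):
a = d − √(d² − 2M_n/(0.85 f'_c b)) = 32.4 − √(32.4² − 2 × 17200/(0.85 × 5 × 17.6)) = 8.113 in.
A_s = 0.85 f'_c a b / f_y = 0.85 × 5 × 8.113 × 17.6 / 75 = 8.091 in².

A_s ≈ 8.09 in²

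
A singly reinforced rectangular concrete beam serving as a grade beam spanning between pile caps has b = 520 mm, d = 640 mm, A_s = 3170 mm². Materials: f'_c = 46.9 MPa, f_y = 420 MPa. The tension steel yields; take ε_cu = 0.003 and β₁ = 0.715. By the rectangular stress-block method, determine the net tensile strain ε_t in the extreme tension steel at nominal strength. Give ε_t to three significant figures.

a = A_s f_y/(0.85 f'_c b) = 64.23 mm.
β₁ = 0.715, so c = a/β₁ = 64.23/0.715 = 89.83 mm.
From the linear strain diagram with ε_cu = 0.003: ε_t = 0.003 (d − c)/c = 0.003 × (640 − 89.83)/89.83 = 0.0184.
Since ε_t ≥ 0.005, the section is tension-controlled.

ε_t ≈ 0.0184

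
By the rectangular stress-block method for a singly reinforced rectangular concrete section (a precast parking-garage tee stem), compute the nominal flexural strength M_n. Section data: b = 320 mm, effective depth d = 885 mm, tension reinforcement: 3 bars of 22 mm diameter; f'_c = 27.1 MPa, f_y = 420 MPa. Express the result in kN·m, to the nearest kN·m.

A_s = 3 × 380 = 1140 mm².
T = A_s f_y = 1140 × 420 = 478800 N = 478.8 kN.
From C = T: a = T/(0.85 f'_c b) = 478800/(0.85 × 27.1 × 320) = 64.96 mm.
M_n = T(d − a/2) = 478.8 kN × (885 − 32.48) mm = 408.19 kN·m.

M_n ≈ 408 kN·m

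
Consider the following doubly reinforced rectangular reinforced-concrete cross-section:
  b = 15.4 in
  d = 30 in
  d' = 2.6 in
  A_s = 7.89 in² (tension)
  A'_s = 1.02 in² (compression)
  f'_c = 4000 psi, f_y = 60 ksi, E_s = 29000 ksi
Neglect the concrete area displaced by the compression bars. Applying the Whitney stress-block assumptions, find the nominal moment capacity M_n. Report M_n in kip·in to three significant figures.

Assume both steels yield.
a = (A_s − A'_s) f_y/(0.85 f'_c b) = (7.89 − 1.02) × 60/(0.85 × 4 × 15.4) = 7.872 in.
c = a/β₁ = 7.872/0.85 = 9.261 in; ε'_s = 0.003(c − d')/c = 0.0022 ≥ ε_y = 0.0021, so the compression steel yields.
M_n = (A_s − A'_s) f_y (d − a/2) + A'_s f_y (d − d') = 412.2 × (30 − 3.936) + 61.2 × (30 − 2.6) = 10743.6 + 1676.9 = 12420.5 kip·in.

M_n ≈ 12400 kip·in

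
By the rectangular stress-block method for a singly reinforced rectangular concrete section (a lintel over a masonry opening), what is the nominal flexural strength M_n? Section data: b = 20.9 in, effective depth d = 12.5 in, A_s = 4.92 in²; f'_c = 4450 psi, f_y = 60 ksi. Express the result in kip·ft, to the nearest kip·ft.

T = A_s f_y = 4.92 × 60 = 295.2 kips.
a = T/(0.85 f'_c b) = 295.2/(0.85 × 4.45 × 20.9) = 3.734 in.
M_n = T(d − a/2) = 295.2 × (12.5 − 1.867) = 3138.9 kip·in = 3138.9/12 = 261.58 kip·ft.

M_n ≈ 262 kip·ft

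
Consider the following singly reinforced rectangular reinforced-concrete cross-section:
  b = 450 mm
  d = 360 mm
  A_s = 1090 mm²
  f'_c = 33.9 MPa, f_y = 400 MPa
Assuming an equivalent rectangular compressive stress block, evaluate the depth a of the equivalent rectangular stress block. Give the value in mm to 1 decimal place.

a ≈ 33.6 mm

T = A_s f_y = 1090 × 400 = 436000 N = 436 kN.
Setting C = 0.85 f'_c a b equal to T: a = 436000/(0.85 × 33.9 × 450) = 33.6 mm.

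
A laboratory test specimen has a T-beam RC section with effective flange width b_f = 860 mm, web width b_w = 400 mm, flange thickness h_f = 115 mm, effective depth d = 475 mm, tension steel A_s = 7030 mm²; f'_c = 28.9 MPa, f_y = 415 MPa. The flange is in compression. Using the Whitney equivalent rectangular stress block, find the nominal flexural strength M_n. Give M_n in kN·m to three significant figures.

Tension: T = A_s f_y = 7030 × 415 = 2917450 N.
Try a within the flange: a = T/(0.85 f'_c b_f) = 2917450/(0.85 × 28.9 × 860) = 138.10 mm.
a = 138.10 > h_f = 115 mm: the block extends into the web. Split into flange-overhang and web parts.
C_f = 0.85 f'_c (b_f − b_w) h_f = 0.85 × 28.9 × (860 − 400) × 115 = 1299489 N.
Remaining web compression depth: a_w = (T − C_f)/(0.85 f'_c b_w) = (2917450 − 1299489)/(0.85 × 28.9 × 400) = 164.66 mm.
M_n = C_f(d − h_f/2) + (T − C_f)(d − a_w/2) = 1299489 × (475 − 57.5) + 1617961 × (475 − 82.33) = 542.54 + 635.32 = 1177.86 × 10⁶ N·mm.
M_n = 1177.86 kN·m.

M_n ≈ 1180 kN·m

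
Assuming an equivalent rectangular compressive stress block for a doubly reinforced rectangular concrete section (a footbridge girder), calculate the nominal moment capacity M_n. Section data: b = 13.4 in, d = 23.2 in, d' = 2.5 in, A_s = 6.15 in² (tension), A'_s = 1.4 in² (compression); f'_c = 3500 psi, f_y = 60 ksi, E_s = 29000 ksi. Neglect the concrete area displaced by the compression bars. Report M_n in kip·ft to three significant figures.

Assume both steels yield.
a = (A_s − A'_s) f_y/(0.85 f'_c b) = (6.15 − 1.4) × 60/(0.85 × 3.5 × 13.4) = 7.149 in.
c = a/β₁ = 7.149/0.85 = 8.411 in; ε'_s = 0.003(c − d')/c = 0.0021 ≥ ε_y = 0.0021, so the compression steel yields.
M_n = (A_s − A'_s) f_y (d − a/2) + A'_s f_y (d − d') = 285 × (23.2 − 3.5745) + 84 × (23.2 − 2.5) = 5593.3 + 1738.8 = 7332.1 kip·in = 7332.1/12 = 611.01 kip·ft.

M_n ≈ 611 kip·ft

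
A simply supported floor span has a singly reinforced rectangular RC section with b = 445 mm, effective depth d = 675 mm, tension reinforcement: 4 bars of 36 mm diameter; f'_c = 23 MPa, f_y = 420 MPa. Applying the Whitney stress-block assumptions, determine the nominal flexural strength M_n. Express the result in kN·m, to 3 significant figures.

A_s = 4 × 1018 = 4072 mm².
T = A_s f_y = 4072 × 420 = 1710240 N = 1710.24 kN.
From C = T: a = T/(0.85 f'_c b) = 1710240/(0.85 × 23 × 445) = 196.58 mm.
M_n = T(d − a/2) = 1710.24 kN × (675 − 98.29) mm = 986.31 kN·m.

M_n ≈ 986 kN·m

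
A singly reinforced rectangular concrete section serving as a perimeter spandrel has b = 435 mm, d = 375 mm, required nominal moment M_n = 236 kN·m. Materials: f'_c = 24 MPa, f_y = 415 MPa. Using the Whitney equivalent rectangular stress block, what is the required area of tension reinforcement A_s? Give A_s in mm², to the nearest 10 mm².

With M_n = 0.85 f'_c a b (d − a/2), solve the quadratic for a:
a = d − √(d² − 2M_n/(0.85 f'_c b)) = 375 − √(375² − 2 × 236×10⁶/(0.85 × 24 × 435)) = 79.30 mm.
A_s = 0.85 f'_c a b / f_y = 0.85 × 24 × 79.30 × 435 / 415 = 1695.7 mm².

A_s ≈ 1700 mm²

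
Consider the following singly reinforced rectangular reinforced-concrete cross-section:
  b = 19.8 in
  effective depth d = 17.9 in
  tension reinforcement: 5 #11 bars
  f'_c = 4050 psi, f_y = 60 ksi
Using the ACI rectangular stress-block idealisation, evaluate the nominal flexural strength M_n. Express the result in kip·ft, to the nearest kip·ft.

M_n ≈ 564 kip·ft

A_s = 5 × 1.56 = 7.8 in².
T = A_s f_y = 7.8 × 60 = 468 kips.
a = T/(0.85 f'_c b) = 468/(0.85 × 4.05 × 19.8) = 6.866 in.
M_n = T(d − a/2) = 468 × (17.9 − 3.433) = 6770.6 kip·in = 6770.6/12 = 564.22 kip·ft.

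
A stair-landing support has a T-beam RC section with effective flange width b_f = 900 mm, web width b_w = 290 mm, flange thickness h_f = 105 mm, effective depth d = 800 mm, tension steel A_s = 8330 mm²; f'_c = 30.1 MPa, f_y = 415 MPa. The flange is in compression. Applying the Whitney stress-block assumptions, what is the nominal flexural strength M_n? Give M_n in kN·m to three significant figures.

Tension: T = A_s f_y = 8330 × 415 = 3456950 N.
Try a within the flange: a = T/(0.85 f'_c b_f) = 3456950/(0.85 × 30.1 × 900) = 150.13 mm.
a = 150.13 > h_f = 105 mm: the block extends into the web. Split into flange-overhang and web parts.
C_f = 0.85 f'_c (b_f − b_w) h_f = 0.85 × 30.1 × (900 − 290) × 105 = 1638719 N.
Remaining web compression depth: a_w = (T − C_f)/(0.85 f'_c b_w) = (3456950 − 1638719)/(0.85 × 30.1 × 290) = 245.06 mm.
M_n = C_f(d − h_f/2) + (T − C_f)(d − a_w/2) = 1638719 × (800 − 52.5) + 1818231 × (800 − 122.53) = 1224.94 + 1231.80 = 2456.74 × 10⁶ N·mm.
M_n = 2456.74 kN·m.

M_n ≈ 2460 kN·m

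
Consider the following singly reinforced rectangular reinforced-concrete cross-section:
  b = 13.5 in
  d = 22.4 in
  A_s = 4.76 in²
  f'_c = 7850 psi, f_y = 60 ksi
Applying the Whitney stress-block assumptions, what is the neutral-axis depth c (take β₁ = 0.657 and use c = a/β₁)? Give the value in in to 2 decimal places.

T = A_s f_y = 4.76 × 60 = 285.6 kips.
a = T/(0.85 f'_c b) = 285.6/(0.85 × 7.85 × 13.5) = 3.1706 in.
With β₁ = 0.657, c = a/β₁ = 3.1706/0.657 = 4.83 in.

c ≈ 4.83 in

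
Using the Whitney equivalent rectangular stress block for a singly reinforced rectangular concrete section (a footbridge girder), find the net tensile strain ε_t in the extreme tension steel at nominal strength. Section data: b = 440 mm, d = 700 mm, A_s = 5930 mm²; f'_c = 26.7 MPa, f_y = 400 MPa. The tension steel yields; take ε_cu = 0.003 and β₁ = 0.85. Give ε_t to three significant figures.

ε_t ≈ 0.00451

a = A_s f_y/(0.85 f'_c b) = 237.54 mm.
β₁ = 0.85, so c = a/β₁ = 237.54/0.85 = 279.46 mm.
From the linear strain diagram with ε_cu = 0.003: ε_t = 0.003 (d − c)/c = 0.003 × (700 − 279.46)/279.46 = 0.00451.
ε_t is between 0.004 and 0.005 — transition zone.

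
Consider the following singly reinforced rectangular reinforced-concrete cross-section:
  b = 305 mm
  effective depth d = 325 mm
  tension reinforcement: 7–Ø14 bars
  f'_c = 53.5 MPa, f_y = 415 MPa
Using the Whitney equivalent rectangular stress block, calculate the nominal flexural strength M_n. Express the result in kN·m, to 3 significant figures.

M_n ≈ 138 kN·m

A_s = 7 × 154 = 1078 mm².
T = A_s f_y = 1078 × 415 = 447370 N = 447.37 kN.
From C = T: a = T/(0.85 f'_c b) = 447370/(0.85 × 53.5 × 305) = 32.25 mm.
M_n = T(d − a/2) = 447.37 kN × (325 − 16.125) mm = 138.18 kN·m.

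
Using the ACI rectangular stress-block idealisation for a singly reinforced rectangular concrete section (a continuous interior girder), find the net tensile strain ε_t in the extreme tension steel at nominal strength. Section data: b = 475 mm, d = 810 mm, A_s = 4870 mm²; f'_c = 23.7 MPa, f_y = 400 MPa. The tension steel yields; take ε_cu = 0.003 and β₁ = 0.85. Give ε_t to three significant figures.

ε_t ≈ 0.00715

a = A_s f_y/(0.85 f'_c b) = 203.58 mm.
β₁ = 0.85, so c = a/β₁ = 203.58/0.85 = 239.51 mm.
From the linear strain diagram with ε_cu = 0.003: ε_t = 0.003 (d − c)/c = 0.003 × (810 − 239.51)/239.51 = 0.00715.
Since ε_t ≥ 0.005, the section is tension-controlled.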